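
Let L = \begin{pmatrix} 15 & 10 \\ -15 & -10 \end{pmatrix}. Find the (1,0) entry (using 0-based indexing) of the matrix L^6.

Characteristic polynomial: s^2 - 5s = s(s - 5), so the eigenvalues are 0, 5.
s=0: eigenvector (-2, 3).
s=5: eigenvector (-1, 1).
P = [[-2, -1], [3, 1]], D = diag(0, 5), P⁻¹ = [[1, 1], [-3, -2]].
L⁶ = P·diag(0, 15625)·P⁻¹ = [[46875, 31250], [-46875, -31250]].
The requested entry is -46875.

-46875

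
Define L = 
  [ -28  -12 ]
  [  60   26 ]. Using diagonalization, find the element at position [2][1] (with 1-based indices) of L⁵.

Characteristic polynomial: t^2 + 2t - 8 = (t - 2)(t + 4), so the eigenvalues are -4, 2.
t=-4: eigenvector (1, -2).
t=2: eigenvector (-2, 5).
P = [[1, -2], [-2, 5]], D = diag(-4, 2), P⁻¹ = [[5, 2], [2, 1]].
L⁵ = P·diag(-1024, 32)·P⁻¹ = [[-5248, -2112], [10560, 4256]].
The requested entry is 10560.

10560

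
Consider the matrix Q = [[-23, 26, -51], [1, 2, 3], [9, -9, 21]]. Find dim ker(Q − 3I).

Q − 3I = [[-26, 26, -51], [1, -1, 3], [9, -9, 18]].
This matrix has rank 2, so its null space has dimension 3 − 2 = 1.

1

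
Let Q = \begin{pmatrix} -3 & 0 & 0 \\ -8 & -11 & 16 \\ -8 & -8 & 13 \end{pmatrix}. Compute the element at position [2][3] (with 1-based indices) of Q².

Characteristic polynomial: λ^3 + λ^2 - 21λ - 45 = (λ - 5)(λ + 3)^2, so the eigenvalues are -3, -3, 5.
λ=-3: eigenvector (1, -3, -1).
λ=5: eigenvector (0, -1, -1).
λ=-3: eigenvector (0, 2, 1).
P = [[1, 0, 0], [-3, -1, 2], [-1, -1, 1]], D = diag(-3, 5, -3), P⁻¹ = [[1, 0, 0], [1, 1, -2], [2, 1, -1]].
Q² = P·diag(9, 25, 9)·P⁻¹ = [[9, 0, 0], [-16, -7, 32], [-16, -16, 41]].
The requested entry is 32.

32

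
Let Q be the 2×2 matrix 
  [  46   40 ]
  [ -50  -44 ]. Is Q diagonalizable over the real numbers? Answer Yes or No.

Characteristic polynomial: p(λ) = λ^2 - 2λ - 24 = (λ - 6)(λ + 4).
All 2 eigenvalues are distinct, so Q is diagonalizable.

Yes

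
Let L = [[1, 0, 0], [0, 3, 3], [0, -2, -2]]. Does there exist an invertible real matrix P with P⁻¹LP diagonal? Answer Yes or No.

Yes

Characteristic polynomial: p(λ) = λ^3 - 2λ^2 + λ = λ(λ - 1)^2.
λ = 1 has algebraic multiplicity 2; rank(L − 1I) = 1, so geometric multiplicity = 2.
Every eigenvalue has geometric = algebraic multiplicity, so L is diagonalizable.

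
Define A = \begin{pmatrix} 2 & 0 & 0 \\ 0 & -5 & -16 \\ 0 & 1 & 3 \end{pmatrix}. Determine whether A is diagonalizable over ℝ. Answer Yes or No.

No

Characteristic polynomial: p(μ) = μ^3 - 3μ - 2 = (μ - 2)(μ + 1)^2.
μ = -1 has algebraic multiplicity 2; rank(A + 1I) = 2, so geometric multiplicity = 1.
Geometric multiplicity < algebraic multiplicity, so A is not diagonalizable.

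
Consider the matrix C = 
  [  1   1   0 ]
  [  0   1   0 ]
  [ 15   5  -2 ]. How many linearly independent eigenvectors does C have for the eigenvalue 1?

1

C − 1I = [[0, 1, 0], [0, 0, 0], [15, 5, -3]].
This matrix has rank 2, so its null space has dimension 3 − 2 = 1.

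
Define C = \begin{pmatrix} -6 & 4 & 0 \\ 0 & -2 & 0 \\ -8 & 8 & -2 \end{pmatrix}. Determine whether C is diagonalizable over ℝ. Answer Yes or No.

Characteristic polynomial: p(t) = t^3 + 10t^2 + 28t + 24 = (t + 2)^2(t + 6).
t = -2 has algebraic multiplicity 2; rank(C + 2I) = 1, so geometric multiplicity = 2.
Every eigenvalue has geometric = algebraic multiplicity, so C is diagonalizable.

Yes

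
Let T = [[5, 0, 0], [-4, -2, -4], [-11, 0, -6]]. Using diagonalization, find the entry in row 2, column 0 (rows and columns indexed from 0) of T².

Characteristic polynomial: λ^3 + 3λ^2 - 28λ - 60 = (λ - 5)(λ + 2)(λ + 6), so the eigenvalues are -6, -2, 5.
λ=-2: eigenvector (0, 1, 0).
λ=5: eigenvector (1, 0, -1).
λ=-6: eigenvector (0, 1, 1).
P = [[0, 1, 0], [1, 0, 1], [0, -1, 1]], D = diag(-2, 5, -6), P⁻¹ = [[-1, 1, -1], [1, 0, 0], [1, 0, 1]].
T² = P·diag(4, 25, 36)·P⁻¹ = [[25, 0, 0], [32, 4, 32], [11, 0, 36]].
The requested entry is 11.

11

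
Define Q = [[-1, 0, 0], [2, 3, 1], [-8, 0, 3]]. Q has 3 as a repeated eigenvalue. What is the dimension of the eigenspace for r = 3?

Q − 3I = [[-4, 0, 0], [2, 0, 1], [-8, 0, 0]].
This matrix has rank 2, so its null space has dimension 3 − 2 = 1.

1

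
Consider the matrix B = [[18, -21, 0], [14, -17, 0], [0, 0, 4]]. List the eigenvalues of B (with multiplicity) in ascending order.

Characteristic polynomial: p(s) = s^3 - 5s^2 - 8s + 48 = (s - 4)^2(s + 3).
Roots (with multiplicity): -3, 4, 4.

-3, 4, 4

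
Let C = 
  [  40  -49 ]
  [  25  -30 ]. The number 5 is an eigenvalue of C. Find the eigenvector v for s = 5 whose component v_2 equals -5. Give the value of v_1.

-7

C − 5I = [[35, -49], [25, -35]].
Solving (C − 5I)v = 0 gives the eigenspace spanned by (-7, -5).
With v_2 = -5, v = (-7, -5), so v_1 = -7.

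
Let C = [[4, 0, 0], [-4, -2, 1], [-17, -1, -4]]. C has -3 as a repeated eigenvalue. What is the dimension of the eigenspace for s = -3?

C + 3I = [[7, 0, 0], [-4, 1, 1], [-17, -1, -1]].
This matrix has rank 2, so its null space has dimension 3 − 2 = 1.

1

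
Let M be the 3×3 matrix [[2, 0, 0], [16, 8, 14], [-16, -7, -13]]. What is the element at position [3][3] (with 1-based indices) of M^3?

Characteristic polynomial: t^3 + 3t^2 - 16t + 12 = (t - 2)(t - 1)(t + 6), so the eigenvalues are -6, 1, 2.
t=2: eigenvector (1, 2, -2).
t=-6: eigenvector (0, 1, -1).
t=1: eigenvector (0, 2, -1).
P = [[1, 0, 0], [2, 1, 2], [-2, -1, -1]], D = diag(2, -6, 1), P⁻¹ = [[1, 0, 0], [-2, -1, -2], [0, 1, 1]].
M³ = P·diag(8, -216, 1)·P⁻¹ = [[8, 0, 0], [448, 218, 434], [-448, -217, -433]].
The requested entry is -433.

-433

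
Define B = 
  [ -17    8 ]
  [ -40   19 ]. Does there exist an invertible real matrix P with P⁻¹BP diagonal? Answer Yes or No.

Yes

Characteristic polynomial: p(r) = r^2 - 2r - 3 = (r - 3)(r + 1).
All 2 eigenvalues are distinct, so B is diagonalizable.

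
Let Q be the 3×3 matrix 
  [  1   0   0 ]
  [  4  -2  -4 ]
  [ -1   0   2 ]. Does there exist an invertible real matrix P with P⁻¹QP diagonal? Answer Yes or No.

Characteristic polynomial: p(μ) = μ^3 - μ^2 - 4μ + 4 = (μ - 2)(μ - 1)(μ + 2).
All 3 eigenvalues are distinct, so Q is diagonalizable.

Yes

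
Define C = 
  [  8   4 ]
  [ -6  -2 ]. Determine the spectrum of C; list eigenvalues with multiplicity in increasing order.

Characteristic polynomial: p(μ) = μ^2 - 6μ + 8 = (μ - 4)(μ - 2).
Roots (with multiplicity): 2, 4.

2, 4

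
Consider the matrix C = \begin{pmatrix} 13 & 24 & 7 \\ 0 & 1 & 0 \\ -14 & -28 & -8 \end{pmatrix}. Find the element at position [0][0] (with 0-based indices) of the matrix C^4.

2591

Characteristic polynomial: μ^3 - 6μ^2 - μ + 6 = (μ - 6)(μ - 1)(μ + 1), so the eigenvalues are -1, 1, 6.
μ=-1: eigenvector (1, 0, -2).
μ=1: eigenvector (-2, 1, 0).
μ=6: eigenvector (1, 0, -1).
P = [[1, -2, 1], [0, 1, 0], [-2, 0, -1]], D = diag(-1, 1, 6), P⁻¹ = [[-1, -2, -1], [0, 1, 0], [2, 4, 1]].
C⁴ = P·diag(1, 1, 1296)·P⁻¹ = [[2591, 5180, 1295], [0, 1, 0], [-2590, -5180, -1294]].
The requested entry is 2591.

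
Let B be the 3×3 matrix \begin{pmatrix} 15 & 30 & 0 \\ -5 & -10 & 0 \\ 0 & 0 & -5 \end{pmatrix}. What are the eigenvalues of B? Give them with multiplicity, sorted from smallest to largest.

-5, 0, 5

Characteristic polynomial: p(λ) = λ^3 - 25λ = λ(λ - 5)(λ + 5).
Roots (with multiplicity): -5, 0, 5.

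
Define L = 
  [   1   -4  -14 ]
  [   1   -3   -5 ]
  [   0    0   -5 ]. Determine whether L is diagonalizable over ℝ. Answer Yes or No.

Characteristic polynomial: p(s) = s^3 + 7s^2 + 11s + 5 = (s + 1)^2(s + 5).
s = -1 has algebraic multiplicity 2; rank(L + 1I) = 2, so geometric multiplicity = 1.
Geometric multiplicity < algebraic multiplicity, so L is not diagonalizable.

No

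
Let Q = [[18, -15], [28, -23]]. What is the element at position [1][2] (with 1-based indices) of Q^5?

Characteristic polynomial: μ^2 + 5μ + 6 = (μ + 2)(μ + 3), so the eigenvalues are -3, -2.
μ=-2: eigenvector (3, 4).
μ=-3: eigenvector (-5, -7).
P = [[3, -5], [4, -7]], D = diag(-2, -3), P⁻¹ = [[7, -5], [4, -3]].
Q⁵ = P·diag(-32, -243)·P⁻¹ = [[4188, -3165], [5908, -4463]].
The requested entry is -3165.

-3165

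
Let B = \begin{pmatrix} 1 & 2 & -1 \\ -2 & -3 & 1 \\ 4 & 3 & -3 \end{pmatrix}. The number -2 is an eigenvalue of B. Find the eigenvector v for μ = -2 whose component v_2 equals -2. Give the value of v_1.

2

B + 2I = [[3, 2, -1], [-2, -1, 1], [4, 3, -1]].
Solving (B + 2I)v = 0 gives the eigenspace spanned by (2, -2, 2).
With v_2 = -2, v = (2, -2, 2), so v_1 = 2.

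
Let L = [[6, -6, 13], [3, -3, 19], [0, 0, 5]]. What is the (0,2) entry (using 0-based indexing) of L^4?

Characteristic polynomial: s^3 - 8s^2 + 15s = s(s - 5)(s - 3), so the eigenvalues are 0, 3, 5.
s=3: eigenvector (2, 1, 0).
s=0: eigenvector (1, 1, 0).
s=5: eigenvector (-1, 2, 1).
P = [[2, 1, -1], [1, 1, 2], [0, 0, 1]], D = diag(3, 0, 5), P⁻¹ = [[1, -1, 3], [-1, 2, -5], [0, 0, 1]].
L⁴ = P·diag(81, 0, 625)·P⁻¹ = [[162, -162, -139], [81, -81, 1493], [0, 0, 625]].
The requested entry is -139.

-139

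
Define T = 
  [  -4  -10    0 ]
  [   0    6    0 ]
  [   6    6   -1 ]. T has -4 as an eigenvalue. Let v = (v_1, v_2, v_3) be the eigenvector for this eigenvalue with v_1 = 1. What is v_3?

-2

T + 4I = [[0, -10, 0], [0, 10, 0], [6, 6, 3]].
Solving (T + 4I)v = 0 gives the eigenspace spanned by (1, 0, -2).
With v_1 = 1, v = (1, 0, -2), so v_3 = -2.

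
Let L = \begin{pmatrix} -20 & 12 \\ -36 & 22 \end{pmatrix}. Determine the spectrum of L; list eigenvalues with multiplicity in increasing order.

-2, 4

Characteristic polynomial: p(μ) = μ^2 - 2μ - 8 = (μ - 4)(μ + 2).
Roots (with multiplicity): -2, 4.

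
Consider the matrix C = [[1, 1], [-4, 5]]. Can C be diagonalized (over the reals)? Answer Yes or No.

Characteristic polynomial: p(s) = s^2 - 6s + 9 = (s - 3)^2.
s = 3 has algebraic multiplicity 2; rank(C − 3I) = 1, so geometric multiplicity = 1.
Geometric multiplicity < algebraic multiplicity, so C is not diagonalizable.

No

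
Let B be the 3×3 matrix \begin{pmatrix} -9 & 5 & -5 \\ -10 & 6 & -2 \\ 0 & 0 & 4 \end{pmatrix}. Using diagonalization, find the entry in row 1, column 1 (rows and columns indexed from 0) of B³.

66

Characteristic polynomial: μ^3 - μ^2 - 16μ + 16 = (μ - 4)(μ - 1)(μ + 4), so the eigenvalues are -4, 1, 4.
μ=-4: eigenvector (1, 1, 0).
μ=1: eigenvector (1, 2, 0).
μ=4: eigenvector (0, 1, 1).
P = [[1, 1, 0], [1, 2, 1], [0, 0, 1]], D = diag(-4, 1, 4), P⁻¹ = [[2, -1, 1], [-1, 1, -1], [0, 0, 1]].
B³ = P·diag(-64, 1, 64)·P⁻¹ = [[-129, 65, -65], [-130, 66, -2], [0, 0, 64]].
The requested entry is 66.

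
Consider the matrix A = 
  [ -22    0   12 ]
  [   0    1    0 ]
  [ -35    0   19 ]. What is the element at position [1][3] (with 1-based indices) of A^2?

-36

Characteristic polynomial: r^3 + 2r^2 - r - 2 = (r - 1)(r + 1)(r + 2), so the eigenvalues are -2, -1, 1.
r=1: eigenvector (0, 1, 0).
r=-1: eigenvector (4, 0, 7).
r=-2: eigenvector (-3, 0, -5).
P = [[0, 4, -3], [1, 0, 0], [0, 7, -5]], D = diag(1, -1, -2), P⁻¹ = [[0, 1, 0], [-5, 0, 3], [-7, 0, 4]].
A² = P·diag(1, 1, 4)·P⁻¹ = [[64, 0, -36], [0, 1, 0], [105, 0, -59]].
The requested entry is -36.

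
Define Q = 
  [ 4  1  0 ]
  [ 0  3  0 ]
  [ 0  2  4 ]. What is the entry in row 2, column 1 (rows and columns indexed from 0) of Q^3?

Characteristic polynomial: μ^3 - 11μ^2 + 40μ - 48 = (μ - 4)^2(μ - 3), so the eigenvalues are 3, 4, 4.
μ=4: eigenvector (1, 0, 0).
μ=3: eigenvector (-1, 1, -2).
μ=4: eigenvector (0, 0, 1).
P = [[1, -1, 0], [0, 1, 0], [0, -2, 1]], D = diag(4, 3, 4), P⁻¹ = [[1, 1, 0], [0, 1, 0], [0, 2, 1]].
Q³ = P·diag(64, 27, 64)·P⁻¹ = [[64, 37, 0], [0, 27, 0], [0, 74, 64]].
The requested entry is 74.

74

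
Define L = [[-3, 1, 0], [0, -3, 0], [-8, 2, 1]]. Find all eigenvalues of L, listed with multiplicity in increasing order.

-3, -3, 1

Characteristic polynomial: p(μ) = μ^3 + 5μ^2 + 3μ - 9 = (μ - 1)(μ + 3)^2.
Roots (with multiplicity): -3, -3, 1.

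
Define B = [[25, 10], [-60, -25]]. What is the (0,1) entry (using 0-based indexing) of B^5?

Characteristic polynomial: s^2 - 25 = (s - 5)(s + 5), so the eigenvalues are -5, 5.
s=5: eigenvector (1, -2).
s=-5: eigenvector (1, -3).
P = [[1, 1], [-2, -3]], D = diag(5, -5), P⁻¹ = [[3, 1], [-2, -1]].
B⁵ = P·diag(3125, -3125)·P⁻¹ = [[15625, 6250], [-37500, -15625]].
The requested entry is 6250.

6250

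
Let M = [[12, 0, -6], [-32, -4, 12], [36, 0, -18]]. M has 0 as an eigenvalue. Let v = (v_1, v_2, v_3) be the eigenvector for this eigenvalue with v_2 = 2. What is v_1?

M = [[12, 0, -6], [-32, -4, 12], [36, 0, -18]].
Solving (M)v = 0 gives the eigenspace spanned by (-1, 2, -2).
With v_2 = 2, v = (-1, 2, -2), so v_1 = -1.

-1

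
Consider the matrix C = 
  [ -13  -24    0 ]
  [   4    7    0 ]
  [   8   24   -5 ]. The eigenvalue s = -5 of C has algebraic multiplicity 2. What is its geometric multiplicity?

C + 5I = [[-8, -24, 0], [4, 12, 0], [8, 24, 0]].
This matrix has rank 1, so its null space has dimension 3 − 1 = 2.

2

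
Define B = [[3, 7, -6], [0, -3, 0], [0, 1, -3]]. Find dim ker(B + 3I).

B + 3I = [[6, 7, -6], [0, 0, 0], [0, 1, 0]].
This matrix has rank 2, so its null space has dimension 3 − 2 = 1.

1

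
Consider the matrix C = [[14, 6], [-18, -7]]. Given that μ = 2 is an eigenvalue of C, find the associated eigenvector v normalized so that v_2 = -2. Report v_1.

1

C − 2I = [[12, 6], [-18, -9]].
Solving (C − 2I)v = 0 gives the eigenspace spanned by (1, -2).
With v_2 = -2, v = (1, -2), so v_1 = 1.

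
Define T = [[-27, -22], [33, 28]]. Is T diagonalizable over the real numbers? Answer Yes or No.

Yes

Characteristic polynomial: p(r) = r^2 - r - 30 = (r - 6)(r + 5).
All 2 eigenvalues are distinct, so T is diagonalizable.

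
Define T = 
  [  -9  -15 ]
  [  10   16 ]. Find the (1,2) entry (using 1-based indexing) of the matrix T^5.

Characteristic polynomial: μ^2 - 7μ + 6 = (μ - 6)(μ - 1), so the eigenvalues are 1, 6.
μ=1: eigenvector (3, -2).
μ=6: eigenvector (1, -1).
P = [[3, 1], [-2, -1]], D = diag(1, 6), P⁻¹ = [[1, 1], [-2, -3]].
T⁵ = P·diag(1, 7776)·P⁻¹ = [[-15549, -23325], [15550, 23326]].
The requested entry is -23325.

-23325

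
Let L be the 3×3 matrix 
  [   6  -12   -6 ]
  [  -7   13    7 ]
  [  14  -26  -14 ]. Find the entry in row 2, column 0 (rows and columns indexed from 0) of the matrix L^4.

Characteristic polynomial: λ^3 - 5λ^2 - 6λ = λ(λ - 6)(λ + 1), so the eigenvalues are -1, 0, 6.
λ=6: eigenvector (1, -1, 2).
λ=-1: eigenvector (0, 1, -2).
λ=0: eigenvector (1, 0, 1).
P = [[1, 0, 1], [-1, 1, 0], [2, -2, 1]], D = diag(6, -1, 0), P⁻¹ = [[1, -2, -1], [1, -1, -1], [0, 2, 1]].
L⁴ = P·diag(1296, 1, 0)·P⁻¹ = [[1296, -2592, -1296], [-1295, 2591, 1295], [2590, -5182, -2590]].
The requested entry is 2590.

2590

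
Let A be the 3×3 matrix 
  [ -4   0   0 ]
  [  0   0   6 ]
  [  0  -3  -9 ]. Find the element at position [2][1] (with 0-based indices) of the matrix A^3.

Characteristic polynomial: t^3 + 13t^2 + 54t + 72 = (t + 3)(t + 4)(t + 6), so the eigenvalues are -6, -4, -3.
t=-4: eigenvector (1, 0, 0).
t=-6: eigenvector (0, 1, -1).
t=-3: eigenvector (0, 2, -1).
P = [[1, 0, 0], [0, 1, 2], [0, -1, -1]], D = diag(-4, -6, -3), P⁻¹ = [[1, 0, 0], [0, -1, -2], [0, 1, 1]].
A³ = P·diag(-64, -216, -27)·P⁻¹ = [[-64, 0, 0], [0, 162, 378], [0, -189, -405]].
The requested entry is -189.

-189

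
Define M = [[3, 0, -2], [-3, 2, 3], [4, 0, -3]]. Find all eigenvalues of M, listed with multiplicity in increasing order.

-1, 1, 2

Characteristic polynomial: p(r) = r^3 - 2r^2 - r + 2 = (r - 2)(r - 1)(r + 1).
Roots (with multiplicity): -1, 1, 2.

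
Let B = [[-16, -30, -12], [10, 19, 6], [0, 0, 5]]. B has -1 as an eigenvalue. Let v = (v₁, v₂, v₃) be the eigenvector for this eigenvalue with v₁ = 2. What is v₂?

B + 1I = [[-15, -30, -12], [10, 20, 6], [0, 0, 6]].
Solving (B + 1I)v = 0 gives the eigenspace spanned by (2, -1, 0).
With v₁ = 2, v = (2, -1, 0), so v₂ = -1.

-1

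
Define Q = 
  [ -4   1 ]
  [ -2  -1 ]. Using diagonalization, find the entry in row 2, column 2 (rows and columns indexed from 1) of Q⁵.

179

Characteristic polynomial: λ^2 + 5λ + 6 = (λ + 2)(λ + 3), so the eigenvalues are -3, -2.
λ=-2: eigenvector (1, 2).
λ=-3: eigenvector (-1, -1).
P = [[1, -1], [2, -1]], D = diag(-2, -3), P⁻¹ = [[-1, 1], [-2, 1]].
Q⁵ = P·diag(-32, -243)·P⁻¹ = [[-454, 211], [-422, 179]].
The requested entry is 179.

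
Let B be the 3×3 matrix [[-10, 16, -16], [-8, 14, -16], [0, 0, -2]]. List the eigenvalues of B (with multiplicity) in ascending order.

Characteristic polynomial: p(r) = r^3 - 2r^2 - 20r - 24 = (r - 6)(r + 2)^2.
Roots (with multiplicity): -2, -2, 6.

-2, -2, 6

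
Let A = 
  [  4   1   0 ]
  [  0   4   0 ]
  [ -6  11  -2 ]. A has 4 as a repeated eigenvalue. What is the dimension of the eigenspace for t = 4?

1

A − 4I = [[0, 1, 0], [0, 0, 0], [-6, 11, -6]].
This matrix has rank 2, so its null space has dimension 3 − 2 = 1.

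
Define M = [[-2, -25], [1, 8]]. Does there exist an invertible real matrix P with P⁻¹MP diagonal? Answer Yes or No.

No

Characteristic polynomial: p(λ) = λ^2 - 6λ + 9 = (λ - 3)^2.
λ = 3 has algebraic multiplicity 2; rank(M − 3I) = 1, so geometric multiplicity = 1.
Geometric multiplicity < algebraic multiplicity, so M is not diagonalizable.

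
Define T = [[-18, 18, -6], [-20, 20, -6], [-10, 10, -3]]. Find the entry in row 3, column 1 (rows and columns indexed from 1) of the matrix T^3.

Characteristic polynomial: r^3 + r^2 - 6r = r(r - 2)(r + 3), so the eigenvalues are -3, 0, 2.
r=2: eigenvector (-3, -4, -2).
r=-3: eigenvector (2, 2, 1).
r=0: eigenvector (1, 1, 0).
P = [[-3, 2, 1], [-4, 2, 1], [-2, 1, 0]], D = diag(2, -3, 0), P⁻¹ = [[1, -1, 0], [2, -2, 1], [0, 1, -2]].
T³ = P·diag(8, -27, 0)·P⁻¹ = [[-132, 132, -54], [-140, 140, -54], [-70, 70, -27]].
The requested entry is -70.

-70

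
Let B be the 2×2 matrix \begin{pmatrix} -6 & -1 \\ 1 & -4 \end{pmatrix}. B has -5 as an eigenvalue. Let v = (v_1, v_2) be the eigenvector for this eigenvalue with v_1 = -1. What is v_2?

1

B + 5I = [[-1, -1], [1, 1]].
Solving (B + 5I)v = 0 gives the eigenspace spanned by (-1, 1).
With v_1 = -1, v = (-1, 1), so v_2 = 1.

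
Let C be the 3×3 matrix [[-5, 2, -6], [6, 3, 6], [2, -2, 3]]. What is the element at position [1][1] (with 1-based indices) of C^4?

Characteristic polynomial: t^3 - t^2 - 9t + 9 = (t - 3)(t - 1)(t + 3), so the eigenvalues are -3, 1, 3.
t=-3: eigenvector (-2, 1, 1).
t=3: eigenvector (1, 1, -1).
t=1: eigenvector (-1, 0, 1).
P = [[-2, 1, -1], [1, 1, 0], [1, -1, 1]], D = diag(-3, 3, 1), P⁻¹ = [[-1, 0, -1], [1, 1, 1], [2, 1, 3]].
C⁴ = P·diag(81, 81, 1)·P⁻¹ = [[241, 80, 240], [0, 81, 0], [-160, -80, -159]].
The requested entry is 241.

241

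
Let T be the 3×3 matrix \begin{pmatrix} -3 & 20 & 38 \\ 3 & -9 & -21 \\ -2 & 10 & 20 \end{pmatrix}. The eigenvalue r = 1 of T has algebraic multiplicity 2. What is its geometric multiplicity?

T − 1I = [[-4, 20, 38], [3, -10, -21], [-2, 10, 19]].
This matrix has rank 2, so its null space has dimension 3 − 2 = 1.

1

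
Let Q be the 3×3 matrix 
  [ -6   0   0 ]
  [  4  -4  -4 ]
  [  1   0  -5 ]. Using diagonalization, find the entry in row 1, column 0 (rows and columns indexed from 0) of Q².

-44

Characteristic polynomial: r^3 + 15r^2 + 74r + 120 = (r + 4)(r + 5)(r + 6), so the eigenvalues are -6, -5, -4.
r=-6: eigenvector (-1, 4, 1).
r=-4: eigenvector (0, 1, 0).
r=-5: eigenvector (0, 4, 1).
P = [[-1, 0, 0], [4, 1, 4], [1, 0, 1]], D = diag(-6, -4, -5), P⁻¹ = [[-1, 0, 0], [0, 1, -4], [1, 0, 1]].
Q² = P·diag(36, 16, 25)·P⁻¹ = [[36, 0, 0], [-44, 16, 36], [-11, 0, 25]].
The requested entry is -44.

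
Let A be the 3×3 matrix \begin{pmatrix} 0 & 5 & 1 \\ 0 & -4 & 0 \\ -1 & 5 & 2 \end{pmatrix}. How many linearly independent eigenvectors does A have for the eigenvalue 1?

1

A − 1I = [[-1, 5, 1], [0, -5, 0], [-1, 5, 1]].
This matrix has rank 2, so its null space has dimension 3 − 2 = 1.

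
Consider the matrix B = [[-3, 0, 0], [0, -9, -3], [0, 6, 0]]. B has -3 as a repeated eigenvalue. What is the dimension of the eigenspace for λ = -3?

2

B + 3I = [[0, 0, 0], [0, -6, -3], [0, 6, 3]].
This matrix has rank 1, so its null space has dimension 3 − 1 = 2.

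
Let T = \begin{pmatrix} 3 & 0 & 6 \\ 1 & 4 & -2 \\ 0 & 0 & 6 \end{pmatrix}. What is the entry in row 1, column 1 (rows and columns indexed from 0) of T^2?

16

Characteristic polynomial: s^3 - 13s^2 + 54s - 72 = (s - 6)(s - 4)(s - 3), so the eigenvalues are 3, 4, 6.
s=3: eigenvector (1, -1, 0).
s=4: eigenvector (0, 1, 0).
s=6: eigenvector (2, 0, 1).
P = [[1, 0, 2], [-1, 1, 0], [0, 0, 1]], D = diag(3, 4, 6), P⁻¹ = [[1, 0, -2], [1, 1, -2], [0, 0, 1]].
T² = P·diag(9, 16, 36)·P⁻¹ = [[9, 0, 54], [7, 16, -14], [0, 0, 36]].
The requested entry is 16.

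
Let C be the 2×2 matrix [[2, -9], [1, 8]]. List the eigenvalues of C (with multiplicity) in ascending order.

Characteristic polynomial: p(λ) = λ^2 - 10λ + 25 = (λ - 5)^2.
Roots (with multiplicity): 5, 5.

5, 5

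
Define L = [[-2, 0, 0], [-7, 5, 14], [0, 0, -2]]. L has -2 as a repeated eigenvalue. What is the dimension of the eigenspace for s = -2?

L + 2I = [[0, 0, 0], [-7, 7, 14], [0, 0, 0]].
This matrix has rank 1, so its null space has dimension 3 − 1 = 2.

2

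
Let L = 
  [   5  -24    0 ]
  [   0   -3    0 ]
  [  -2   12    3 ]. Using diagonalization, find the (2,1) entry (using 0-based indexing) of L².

48

Characteristic polynomial: r^3 - 5r^2 - 9r + 45 = (r - 5)(r - 3)(r + 3), so the eigenvalues are -3, 3, 5.
r=5: eigenvector (1, 0, -1).
r=-3: eigenvector (3, 1, -1).
r=3: eigenvector (0, 0, 1).
P = [[1, 3, 0], [0, 1, 0], [-1, -1, 1]], D = diag(5, -3, 3), P⁻¹ = [[1, -3, 0], [0, 1, 0], [1, -2, 1]].
L² = P·diag(25, 9, 9)·P⁻¹ = [[25, -48, 0], [0, 9, 0], [-16, 48, 9]].
The requested entry is 48.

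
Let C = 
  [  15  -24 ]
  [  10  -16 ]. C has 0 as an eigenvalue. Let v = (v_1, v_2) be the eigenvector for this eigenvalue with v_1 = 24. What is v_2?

C = [[15, -24], [10, -16]].
Solving (C)v = 0 gives the eigenspace spanned by (24, 15).
With v_1 = 24, v = (24, 15), so v_2 = 15.

15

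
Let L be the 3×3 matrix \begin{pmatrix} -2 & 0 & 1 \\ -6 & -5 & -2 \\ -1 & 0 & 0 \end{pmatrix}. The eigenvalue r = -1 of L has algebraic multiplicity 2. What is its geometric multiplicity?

L + 1I = [[-1, 0, 1], [-6, -4, -2], [-1, 0, 1]].
This matrix has rank 2, so its null space has dimension 3 − 2 = 1.

1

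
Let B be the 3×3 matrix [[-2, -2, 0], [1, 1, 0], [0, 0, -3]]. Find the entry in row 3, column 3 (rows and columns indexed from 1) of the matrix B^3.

Characteristic polynomial: s^3 + 4s^2 + 3s = s(s + 1)(s + 3), so the eigenvalues are -3, -1, 0.
s=-1: eigenvector (2, -1, 0).
s=0: eigenvector (1, -1, 0).
s=-3: eigenvector (0, 0, 1).
P = [[2, 1, 0], [-1, -1, 0], [0, 0, 1]], D = diag(-1, 0, -3), P⁻¹ = [[1, 1, 0], [-1, -2, 0], [0, 0, 1]].
B³ = P·diag(-1, 0, -27)·P⁻¹ = [[-2, -2, 0], [1, 1, 0], [0, 0, -27]].
The requested entry is -27.

-27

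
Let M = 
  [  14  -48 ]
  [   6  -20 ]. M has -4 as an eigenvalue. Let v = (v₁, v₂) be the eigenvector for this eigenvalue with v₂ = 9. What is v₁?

24

M + 4I = [[18, -48], [6, -16]].
Solving (M + 4I)v = 0 gives the eigenspace spanned by (24, 9).
With v₂ = 9, v = (24, 9), so v₁ = 24.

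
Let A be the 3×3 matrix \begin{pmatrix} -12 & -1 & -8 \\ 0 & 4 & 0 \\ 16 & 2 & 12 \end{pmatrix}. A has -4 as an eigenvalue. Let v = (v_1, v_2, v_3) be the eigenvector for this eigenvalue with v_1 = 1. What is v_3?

-1

A + 4I = [[-8, -1, -8], [0, 8, 0], [16, 2, 16]].
Solving (A + 4I)v = 0 gives the eigenspace spanned by (1, 0, -1).
With v_1 = 1, v = (1, 0, -1), so v_3 = -1.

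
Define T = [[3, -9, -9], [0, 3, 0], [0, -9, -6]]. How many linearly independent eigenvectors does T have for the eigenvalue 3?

T − 3I = [[0, -9, -9], [0, 0, 0], [0, -9, -9]].
This matrix has rank 1, so its null space has dimension 3 − 1 = 2.

2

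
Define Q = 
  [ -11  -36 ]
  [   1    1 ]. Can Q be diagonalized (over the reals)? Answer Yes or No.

No

Characteristic polynomial: p(s) = s^2 + 10s + 25 = (s + 5)^2.
s = -5 has algebraic multiplicity 2; rank(Q + 5I) = 1, so geometric multiplicity = 1.
Geometric multiplicity < algebraic multiplicity, so Q is not diagonalizable.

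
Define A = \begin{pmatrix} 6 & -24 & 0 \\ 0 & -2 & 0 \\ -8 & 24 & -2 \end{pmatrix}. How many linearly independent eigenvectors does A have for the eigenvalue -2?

A + 2I = [[8, -24, 0], [0, 0, 0], [-8, 24, 0]].
This matrix has rank 1, so its null space has dimension 3 − 1 = 2.

2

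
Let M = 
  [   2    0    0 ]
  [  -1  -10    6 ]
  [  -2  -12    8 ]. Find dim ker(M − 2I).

M − 2I = [[0, 0, 0], [-1, -12, 6], [-2, -12, 6]].
This matrix has rank 2, so its null space has dimension 3 − 2 = 1.

1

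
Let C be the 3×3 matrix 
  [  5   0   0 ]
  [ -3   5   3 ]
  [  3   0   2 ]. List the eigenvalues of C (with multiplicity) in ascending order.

Characteristic polynomial: p(μ) = μ^3 - 12μ^2 + 45μ - 50 = (μ - 5)^2(μ - 2).
Roots (with multiplicity): 2, 5, 5.

2, 5, 5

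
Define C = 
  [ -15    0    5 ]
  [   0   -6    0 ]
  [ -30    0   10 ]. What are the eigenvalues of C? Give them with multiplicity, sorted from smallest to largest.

Characteristic polynomial: p(t) = t^3 + 11t^2 + 30t = t(t + 5)(t + 6).
Roots (with multiplicity): -6, -5, 0.

-6, -5, 0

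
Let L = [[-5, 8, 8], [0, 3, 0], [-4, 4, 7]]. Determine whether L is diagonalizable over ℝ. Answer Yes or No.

Characteristic polynomial: p(s) = s^3 - 5s^2 + 3s + 9 = (s - 3)^2(s + 1).
s = 3 has algebraic multiplicity 2; rank(L − 3I) = 1, so geometric multiplicity = 2.
Every eigenvalue has geometric = algebraic multiplicity, so L is diagonalizable.

Yes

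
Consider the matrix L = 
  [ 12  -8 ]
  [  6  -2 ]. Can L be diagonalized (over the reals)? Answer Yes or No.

Yes

Characteristic polynomial: p(t) = t^2 - 10t + 24 = (t - 6)(t - 4).
All 2 eigenvalues are distinct, so L is diagonalizable.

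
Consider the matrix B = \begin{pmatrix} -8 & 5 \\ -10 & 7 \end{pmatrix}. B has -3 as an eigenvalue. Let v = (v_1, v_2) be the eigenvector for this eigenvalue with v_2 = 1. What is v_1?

1

B + 3I = [[-5, 5], [-10, 10]].
Solving (B + 3I)v = 0 gives the eigenspace spanned by (1, 1).
With v_2 = 1, v = (1, 1), so v_1 = 1.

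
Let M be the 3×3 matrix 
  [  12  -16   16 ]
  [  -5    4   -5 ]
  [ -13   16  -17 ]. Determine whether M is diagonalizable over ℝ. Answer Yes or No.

Characteristic polynomial: p(r) = r^3 + r^2 - 16r - 16 = (r - 4)(r + 1)(r + 4).
All 3 eigenvalues are distinct, so M is diagonalizable.

Yes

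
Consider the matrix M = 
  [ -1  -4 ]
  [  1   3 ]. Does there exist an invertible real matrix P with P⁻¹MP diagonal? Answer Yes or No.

No

Characteristic polynomial: p(s) = s^2 - 2s + 1 = (s - 1)^2.
s = 1 has algebraic multiplicity 2; rank(M − 1I) = 1, so geometric multiplicity = 1.
Geometric multiplicity < algebraic multiplicity, so M is not diagonalizable.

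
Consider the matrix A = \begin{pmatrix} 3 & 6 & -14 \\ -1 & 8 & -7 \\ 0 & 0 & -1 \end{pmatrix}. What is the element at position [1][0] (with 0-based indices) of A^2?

-11

Characteristic polynomial: r^3 - 10r^2 + 19r + 30 = (r - 6)(r - 5)(r + 1), so the eigenvalues are -1, 5, 6.
r=5: eigenvector (3, 1, 0).
r=6: eigenvector (2, 1, 0).
r=-1: eigenvector (2, 1, 1).
P = [[3, 2, 2], [1, 1, 1], [0, 0, 1]], D = diag(5, 6, -1), P⁻¹ = [[1, -2, 0], [-1, 3, -1], [0, 0, 1]].
A² = P·diag(25, 36, 1)·P⁻¹ = [[3, 66, -70], [-11, 58, -35], [0, 0, 1]].
The requested entry is -11.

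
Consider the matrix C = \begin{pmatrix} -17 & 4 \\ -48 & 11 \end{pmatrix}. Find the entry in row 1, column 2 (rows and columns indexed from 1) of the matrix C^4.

Characteristic polynomial: s^2 + 6s + 5 = (s + 1)(s + 5), so the eigenvalues are -5, -1.
s=-5: eigenvector (1, 3).
s=-1: eigenvector (1, 4).
P = [[1, 1], [3, 4]], D = diag(-5, -1), P⁻¹ = [[4, -1], [-3, 1]].
C⁴ = P·diag(625, 1)·P⁻¹ = [[2497, -624], [7488, -1871]].
The requested entry is -624.

-624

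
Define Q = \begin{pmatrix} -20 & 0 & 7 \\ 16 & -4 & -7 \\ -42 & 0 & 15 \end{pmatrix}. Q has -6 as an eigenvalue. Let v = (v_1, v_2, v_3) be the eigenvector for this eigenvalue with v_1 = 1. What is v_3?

Q + 6I = [[-14, 0, 7], [16, 2, -7], [-42, 0, 21]].
Solving (Q + 6I)v = 0 gives the eigenspace spanned by (1, -1, 2).
With v_1 = 1, v = (1, -1, 2), so v_3 = 2.

2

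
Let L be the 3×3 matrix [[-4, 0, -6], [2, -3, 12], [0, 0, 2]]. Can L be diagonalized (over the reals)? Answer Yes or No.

Characteristic polynomial: p(r) = r^3 + 5r^2 - 2r - 24 = (r - 2)(r + 3)(r + 4).
All 3 eigenvalues are distinct, so L is diagonalizable.

Yes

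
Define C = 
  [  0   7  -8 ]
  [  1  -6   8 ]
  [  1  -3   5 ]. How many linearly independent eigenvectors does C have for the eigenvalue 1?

C − 1I = [[-1, 7, -8], [1, -7, 8], [1, -3, 4]].
This matrix has rank 2, so its null space has dimension 3 − 2 = 1.

1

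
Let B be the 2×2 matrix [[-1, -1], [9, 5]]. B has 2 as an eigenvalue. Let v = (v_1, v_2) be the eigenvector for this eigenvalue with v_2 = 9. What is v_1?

B − 2I = [[-3, -1], [9, 3]].
Solving (B − 2I)v = 0 gives the eigenspace spanned by (-3, 9).
With v_2 = 9, v = (-3, 9), so v_1 = -3.

-3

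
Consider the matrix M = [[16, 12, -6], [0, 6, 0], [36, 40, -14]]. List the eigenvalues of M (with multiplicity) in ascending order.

-2, 4, 6

Characteristic polynomial: p(s) = s^3 - 8s^2 + 4s + 48 = (s - 6)(s - 4)(s + 2).
Roots (with multiplicity): -2, 4, 6.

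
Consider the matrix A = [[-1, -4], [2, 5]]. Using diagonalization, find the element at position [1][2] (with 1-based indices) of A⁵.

-484

Characteristic polynomial: λ^2 - 4λ + 3 = (λ - 3)(λ - 1), so the eigenvalues are 1, 3.
λ=1: eigenvector (2, -1).
λ=3: eigenvector (-1, 1).
P = [[2, -1], [-1, 1]], D = diag(1, 3), P⁻¹ = [[1, 1], [1, 2]].
A⁵ = P·diag(1, 243)·P⁻¹ = [[-241, -484], [242, 485]].
The requested entry is -484.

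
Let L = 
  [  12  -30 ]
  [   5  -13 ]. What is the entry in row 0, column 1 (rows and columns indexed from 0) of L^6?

Characteristic polynomial: μ^2 + μ - 6 = (μ - 2)(μ + 3), so the eigenvalues are -3, 2.
μ=2: eigenvector (-3, -1).
μ=-3: eigenvector (-2, -1).
P = [[-3, -2], [-1, -1]], D = diag(2, -3), P⁻¹ = [[-1, 2], [1, -3]].
L⁶ = P·diag(64, 729)·P⁻¹ = [[-1266, 3990], [-665, 2059]].
The requested entry is 3990.

3990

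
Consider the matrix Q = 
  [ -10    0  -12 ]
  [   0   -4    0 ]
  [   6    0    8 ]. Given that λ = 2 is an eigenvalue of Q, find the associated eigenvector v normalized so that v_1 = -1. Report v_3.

Q − 2I = [[-12, 0, -12], [0, -6, 0], [6, 0, 6]].
Solving (Q − 2I)v = 0 gives the eigenspace spanned by (-1, 0, 1).
With v_1 = -1, v = (-1, 0, 1), so v_3 = 1.

1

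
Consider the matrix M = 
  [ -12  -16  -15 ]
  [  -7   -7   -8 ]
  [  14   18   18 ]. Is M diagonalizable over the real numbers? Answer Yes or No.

Characteristic polynomial: p(t) = t^3 + t^2 - 16t + 20 = (t - 2)^2(t + 5).
t = 2 has algebraic multiplicity 2; rank(M − 2I) = 2, so geometric multiplicity = 1.
Geometric multiplicity < algebraic multiplicity, so M is not diagonalizable.

No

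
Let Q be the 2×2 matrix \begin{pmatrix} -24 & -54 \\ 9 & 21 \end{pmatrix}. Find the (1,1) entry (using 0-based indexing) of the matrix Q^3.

Characteristic polynomial: μ^2 + 3μ - 18 = (μ - 3)(μ + 6), so the eigenvalues are -6, 3.
μ=-6: eigenvector (-3, 1).
μ=3: eigenvector (-2, 1).
P = [[-3, -2], [1, 1]], D = diag(-6, 3), P⁻¹ = [[-1, -2], [1, 3]].
Q³ = P·diag(-216, 27)·P⁻¹ = [[-702, -1458], [243, 513]].
The requested entry is 513.

513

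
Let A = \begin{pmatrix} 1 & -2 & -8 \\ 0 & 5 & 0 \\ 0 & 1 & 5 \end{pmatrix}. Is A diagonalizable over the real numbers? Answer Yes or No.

No

Characteristic polynomial: p(λ) = λ^3 - 11λ^2 + 35λ - 25 = (λ - 5)^2(λ - 1).
λ = 5 has algebraic multiplicity 2; rank(A − 5I) = 2, so geometric multiplicity = 1.
Geometric multiplicity < algebraic multiplicity, so A is not diagonalizable.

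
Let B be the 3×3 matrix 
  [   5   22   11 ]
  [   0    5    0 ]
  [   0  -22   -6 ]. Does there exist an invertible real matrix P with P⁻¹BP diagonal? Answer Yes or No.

Characteristic polynomial: p(λ) = λ^3 - 4λ^2 - 35λ + 150 = (λ - 5)^2(λ + 6).
λ = 5 has algebraic multiplicity 2; rank(B − 5I) = 1, so geometric multiplicity = 2.
Every eigenvalue has geometric = algebraic multiplicity, so B is diagonalizable.

Yes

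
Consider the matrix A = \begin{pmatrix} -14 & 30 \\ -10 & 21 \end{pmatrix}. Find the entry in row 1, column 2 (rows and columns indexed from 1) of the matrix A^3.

Characteristic polynomial: s^2 - 7s + 6 = (s - 6)(s - 1), so the eigenvalues are 1, 6.
s=6: eigenvector (-3, -2).
s=1: eigenvector (2, 1).
P = [[-3, 2], [-2, 1]], D = diag(6, 1), P⁻¹ = [[1, -2], [2, -3]].
A³ = P·diag(216, 1)·P⁻¹ = [[-644, 1290], [-430, 861]].
The requested entry is 1290.

1290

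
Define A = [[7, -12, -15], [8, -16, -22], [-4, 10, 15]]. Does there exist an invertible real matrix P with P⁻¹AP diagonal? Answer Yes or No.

Characteristic polynomial: p(t) = t^3 - 6t^2 + 9t - 4 = (t - 4)(t - 1)^2.
t = 1 has algebraic multiplicity 2; rank(A − 1I) = 2, so geometric multiplicity = 1.
Geometric multiplicity < algebraic multiplicity, so A is not diagonalizable.

No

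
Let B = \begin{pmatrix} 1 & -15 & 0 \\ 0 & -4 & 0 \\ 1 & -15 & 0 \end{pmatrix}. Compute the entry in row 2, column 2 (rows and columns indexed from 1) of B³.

-64

Characteristic polynomial: μ^3 + 3μ^2 - 4μ = μ(μ - 1)(μ + 4), so the eigenvalues are -4, 0, 1.
μ=-4: eigenvector (3, 1, 3).
μ=1: eigenvector (-1, 0, -1).
μ=0: eigenvector (0, 0, 1).
P = [[3, -1, 0], [1, 0, 0], [3, -1, 1]], D = diag(-4, 1, 0), P⁻¹ = [[0, 1, 0], [-1, 3, 0], [-1, 0, 1]].
B³ = P·diag(-64, 1, 0)·P⁻¹ = [[1, -195, 0], [0, -64, 0], [1, -195, 0]].
The requested entry is -64.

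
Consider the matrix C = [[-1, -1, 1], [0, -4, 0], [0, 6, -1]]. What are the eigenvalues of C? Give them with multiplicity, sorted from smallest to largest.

Characteristic polynomial: p(r) = r^3 + 6r^2 + 9r + 4 = (r + 1)^2(r + 4).
Roots (with multiplicity): -4, -1, -1.

-4, -1, -1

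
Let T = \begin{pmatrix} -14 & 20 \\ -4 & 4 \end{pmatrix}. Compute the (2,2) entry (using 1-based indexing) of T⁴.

Characteristic polynomial: μ^2 + 10μ + 24 = (μ + 4)(μ + 6), so the eigenvalues are -6, -4.
μ=-4: eigenvector (2, 1).
μ=-6: eigenvector (5, 2).
P = [[2, 5], [1, 2]], D = diag(-4, -6), P⁻¹ = [[-2, 5], [1, -2]].
T⁴ = P·diag(256, 1296)·P⁻¹ = [[5456, -10400], [2080, -3904]].
The requested entry is -3904.

-3904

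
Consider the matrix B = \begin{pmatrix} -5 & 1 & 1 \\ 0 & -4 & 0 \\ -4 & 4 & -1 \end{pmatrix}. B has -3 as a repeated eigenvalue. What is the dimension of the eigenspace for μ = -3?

B + 3I = [[-2, 1, 1], [0, -1, 0], [-4, 4, 2]].
This matrix has rank 2, so its null space has dimension 3 − 2 = 1.

1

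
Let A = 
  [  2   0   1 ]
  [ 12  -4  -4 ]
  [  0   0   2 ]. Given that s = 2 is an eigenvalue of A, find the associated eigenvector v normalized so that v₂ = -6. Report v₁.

A − 2I = [[0, 0, 1], [12, -6, -4], [0, 0, 0]].
Solving (A − 2I)v = 0 gives the eigenspace spanned by (-3, -6, 0).
With v₂ = -6, v = (-3, -6, 0), so v₁ = -3.

-3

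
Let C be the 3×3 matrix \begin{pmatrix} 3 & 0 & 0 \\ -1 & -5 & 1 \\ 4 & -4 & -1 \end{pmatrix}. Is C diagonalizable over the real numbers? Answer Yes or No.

Characteristic polynomial: p(t) = t^3 + 3t^2 - 9t - 27 = (t - 3)(t + 3)^2.
t = -3 has algebraic multiplicity 2; rank(C + 3I) = 2, so geometric multiplicity = 1.
Geometric multiplicity < algebraic multiplicity, so C is not diagonalizable.

No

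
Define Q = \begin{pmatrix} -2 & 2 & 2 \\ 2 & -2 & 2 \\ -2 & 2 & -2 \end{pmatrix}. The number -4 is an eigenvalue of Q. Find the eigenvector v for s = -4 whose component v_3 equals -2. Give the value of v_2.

2

Q + 4I = [[2, 2, 2], [2, 2, 2], [-2, 2, 2]].
Solving (Q + 4I)v = 0 gives the eigenspace spanned by (0, 2, -2).
With v_3 = -2, v = (0, 2, -2), so v_2 = 2.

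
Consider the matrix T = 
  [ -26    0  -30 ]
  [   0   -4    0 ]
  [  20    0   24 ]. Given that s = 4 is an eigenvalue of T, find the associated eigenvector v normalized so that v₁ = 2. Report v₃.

T − 4I = [[-30, 0, -30], [0, -8, 0], [20, 0, 20]].
Solving (T − 4I)v = 0 gives the eigenspace spanned by (2, 0, -2).
With v₁ = 2, v = (2, 0, -2), so v₃ = -2.

-2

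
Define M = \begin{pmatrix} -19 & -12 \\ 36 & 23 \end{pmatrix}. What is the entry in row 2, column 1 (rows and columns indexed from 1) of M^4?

3744

Characteristic polynomial: μ^2 - 4μ - 5 = (μ - 5)(μ + 1), so the eigenvalues are -1, 5.
μ=-1: eigenvector (-2, 3).
μ=5: eigenvector (-1, 2).
P = [[-2, -1], [3, 2]], D = diag(-1, 5), P⁻¹ = [[-2, -1], [3, 2]].
M⁴ = P·diag(1, 625)·P⁻¹ = [[-1871, -1248], [3744, 2497]].
The requested entry is 3744.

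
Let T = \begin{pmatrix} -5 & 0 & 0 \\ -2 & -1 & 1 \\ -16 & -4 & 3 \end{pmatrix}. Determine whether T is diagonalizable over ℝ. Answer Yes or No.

No

Characteristic polynomial: p(s) = s^3 + 3s^2 - 9s + 5 = (s - 1)^2(s + 5).
s = 1 has algebraic multiplicity 2; rank(T − 1I) = 2, so geometric multiplicity = 1.
Geometric multiplicity < algebraic multiplicity, so T is not diagonalizable.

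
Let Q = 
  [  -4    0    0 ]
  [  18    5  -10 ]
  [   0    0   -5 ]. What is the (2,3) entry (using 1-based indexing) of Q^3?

-250

Characteristic polynomial: λ^3 + 4λ^2 - 25λ - 100 = (λ - 5)(λ + 4)(λ + 5), so the eigenvalues are -5, -4, 5.
λ=-4: eigenvector (1, -2, 0).
λ=5: eigenvector (0, 1, 0).
λ=-5: eigenvector (0, 1, 1).
P = [[1, 0, 0], [-2, 1, 1], [0, 0, 1]], D = diag(-4, 5, -5), P⁻¹ = [[1, 0, 0], [2, 1, -1], [0, 0, 1]].
Q³ = P·diag(-64, 125, -125)·P⁻¹ = [[-64, 0, 0], [378, 125, -250], [0, 0, -125]].
The requested entry is -250.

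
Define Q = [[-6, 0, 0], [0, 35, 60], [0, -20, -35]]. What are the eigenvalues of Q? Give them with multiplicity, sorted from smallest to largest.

Characteristic polynomial: p(r) = r^3 + 6r^2 - 25r - 150 = (r - 5)(r + 5)(r + 6).
Roots (with multiplicity): -6, -5, 5.

-6, -5, 5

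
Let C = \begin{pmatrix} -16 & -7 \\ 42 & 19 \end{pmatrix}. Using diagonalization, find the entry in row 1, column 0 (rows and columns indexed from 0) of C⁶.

93366

Characteristic polynomial: r^2 - 3r - 10 = (r - 5)(r + 2), so the eigenvalues are -2, 5.
r=5: eigenvector (-1, 3).
r=-2: eigenvector (1, -2).
P = [[-1, 1], [3, -2]], D = diag(5, -2), P⁻¹ = [[2, 1], [3, 1]].
C⁶ = P·diag(15625, 64)·P⁻¹ = [[-31058, -15561], [93366, 46747]].
The requested entry is 93366.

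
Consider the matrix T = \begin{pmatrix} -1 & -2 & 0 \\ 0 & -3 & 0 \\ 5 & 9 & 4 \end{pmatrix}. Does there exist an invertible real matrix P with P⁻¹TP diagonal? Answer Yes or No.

Characteristic polynomial: p(μ) = μ^3 - 13μ - 12 = (μ - 4)(μ + 1)(μ + 3).
All 3 eigenvalues are distinct, so T is diagonalizable.

Yes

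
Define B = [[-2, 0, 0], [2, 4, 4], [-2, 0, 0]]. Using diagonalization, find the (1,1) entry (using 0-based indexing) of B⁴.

256

Characteristic polynomial: λ^3 - 2λ^2 - 8λ = λ(λ - 4)(λ + 2), so the eigenvalues are -2, 0, 4.
λ=4: eigenvector (0, 1, 0).
λ=-2: eigenvector (1, -1, 1).
λ=0: eigenvector (0, -1, 1).
P = [[0, 1, 0], [1, -1, -1], [0, 1, 1]], D = diag(4, -2, 0), P⁻¹ = [[0, 1, 1], [1, 0, 0], [-1, 0, 1]].
B⁴ = P·diag(256, 16, 0)·P⁻¹ = [[16, 0, 0], [-16, 256, 256], [16, 0, 0]].
The requested entry is 256.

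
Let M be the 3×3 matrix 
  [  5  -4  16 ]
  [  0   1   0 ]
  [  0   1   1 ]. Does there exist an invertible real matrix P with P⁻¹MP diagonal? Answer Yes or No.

No

Characteristic polynomial: p(t) = t^3 - 7t^2 + 11t - 5 = (t - 5)(t - 1)^2.
t = 1 has algebraic multiplicity 2; rank(M − 1I) = 2, so geometric multiplicity = 1.
Geometric multiplicity < algebraic multiplicity, so M is not diagonalizable.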